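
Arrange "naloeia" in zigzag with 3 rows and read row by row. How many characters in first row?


Zigzag "naloeia" into 3 rows:
Placing characters:
  'n' => row 0
  'a' => row 1
  'l' => row 2
  'o' => row 1
  'e' => row 0
  'i' => row 1
  'a' => row 2
Rows:
  Row 0: "ne"
  Row 1: "aoi"
  Row 2: "la"
First row length: 2

2


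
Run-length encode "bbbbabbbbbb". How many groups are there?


Input: bbbbabbbbbb
Scanning for consecutive runs:
  Group 1: 'b' x 4 (positions 0-3)
  Group 2: 'a' x 1 (positions 4-4)
  Group 3: 'b' x 6 (positions 5-10)
Total groups: 3

3


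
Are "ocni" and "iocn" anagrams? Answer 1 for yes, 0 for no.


Strings: "ocni", "iocn"
Sorted first:  cino
Sorted second: cino
Sorted forms match => anagrams

1


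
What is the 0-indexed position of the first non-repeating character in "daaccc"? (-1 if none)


Input: daaccc
Character frequencies:
  'a': 2
  'c': 3
  'd': 1
Scanning left to right for freq == 1:
  Position 0 ('d'): unique! => answer = 0

0


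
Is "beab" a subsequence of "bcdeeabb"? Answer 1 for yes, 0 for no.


Check if "beab" is a subsequence of "bcdeeabb"
Greedy scan:
  Position 0 ('b'): matches sub[0] = 'b'
  Position 1 ('c'): no match needed
  Position 2 ('d'): no match needed
  Position 3 ('e'): matches sub[1] = 'e'
  Position 4 ('e'): no match needed
  Position 5 ('a'): matches sub[2] = 'a'
  Position 6 ('b'): matches sub[3] = 'b'
  Position 7 ('b'): no match needed
All 4 characters matched => is a subsequence

1


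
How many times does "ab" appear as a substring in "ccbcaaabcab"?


Searching for "ab" in "ccbcaaabcab"
Scanning each position:
  Position 0: "cc" => no
  Position 1: "cb" => no
  Position 2: "bc" => no
  Position 3: "ca" => no
  Position 4: "aa" => no
  Position 5: "aa" => no
  Position 6: "ab" => MATCH
  Position 7: "bc" => no
  Position 8: "ca" => no
  Position 9: "ab" => MATCH
Total occurrences: 2

2


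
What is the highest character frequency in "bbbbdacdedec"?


Input: bbbbdacdedec
Character counts:
  'a': 1
  'b': 4
  'c': 2
  'd': 3
  'e': 2
Maximum frequency: 4

4


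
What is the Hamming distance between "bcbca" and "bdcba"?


Comparing "bcbca" and "bdcba" position by position:
  Position 0: 'b' vs 'b' => same
  Position 1: 'c' vs 'd' => differ
  Position 2: 'b' vs 'c' => differ
  Position 3: 'c' vs 'b' => differ
  Position 4: 'a' vs 'a' => same
Total differences (Hamming distance): 3

3


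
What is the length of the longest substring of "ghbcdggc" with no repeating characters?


Input: "ghbcdggc"
Sliding window (track last position of each char):
  Position 0 ('g'): window [0,0] length 1 -- new best
  Position 1 ('h'): window [0,1] length 2 -- new best
  Position 2 ('b'): window [0,2] length 3 -- new best
  Position 3 ('c'): window [0,3] length 4 -- new best
  Position 4 ('d'): window [0,4] length 5 -- new best
  Position 5 ('g'): repeat (last at 0), move window start to 1
  Position 5 ('g'): window [1,5] length 5
  Position 6 ('g'): repeat (last at 5), move window start to 6
  Position 6 ('g'): window [6,6] length 1
  Position 7 ('c'): window [6,7] length 2
Longest substring with no repeats: "ghbcd" with length 5

5


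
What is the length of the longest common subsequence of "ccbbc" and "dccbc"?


LCS of "ccbbc" and "dccbc"
DP table:
           d    c    c    b    c
      0    0    0    0    0    0
  c   0    0    1    1    1    1
  c   0    0    1    2    2    2
  b   0    0    1    2    3    3
  b   0    0    1    2    3    3
  c   0    0    1    2    3    4
LCS length = dp[5][5] = 4

4


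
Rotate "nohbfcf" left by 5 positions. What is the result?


Input: "nohbfcf", rotate left by 5
First 5 characters: "nohbf"
Remaining characters: "cf"
Concatenate remaining + first: "cf" + "nohbf" = "cfnohbf"

cfnohbf


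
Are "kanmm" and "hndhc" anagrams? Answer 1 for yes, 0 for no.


Strings: "kanmm", "hndhc"
Sorted first:  akmmn
Sorted second: cdhhn
Differ at position 0: 'a' vs 'c' => not anagrams

0


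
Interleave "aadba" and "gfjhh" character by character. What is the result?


Interleaving "aadba" and "gfjhh":
  Position 0: 'a' from first, 'g' from second => "ag"
  Position 1: 'a' from first, 'f' from second => "af"
  Position 2: 'd' from first, 'j' from second => "dj"
  Position 3: 'b' from first, 'h' from second => "bh"
  Position 4: 'a' from first, 'h' from second => "ah"
Result: agafdjbhah

agafdjbhah


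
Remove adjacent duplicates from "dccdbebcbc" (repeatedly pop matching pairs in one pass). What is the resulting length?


Input: dccdbebcbc
Stack-based adjacent duplicate removal:
  Read 'd': push. Stack: d
  Read 'c': push. Stack: dc
  Read 'c': matches stack top 'c' => pop. Stack: d
  Read 'd': matches stack top 'd' => pop. Stack: (empty)
  Read 'b': push. Stack: b
  Read 'e': push. Stack: be
  Read 'b': push. Stack: beb
  Read 'c': push. Stack: bebc
  Read 'b': push. Stack: bebcb
  Read 'c': push. Stack: bebcbc
Final stack: "bebcbc" (length 6)

6


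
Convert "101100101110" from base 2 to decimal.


Input: "101100101110" in base 2
Positional expansion:
  Digit '1' (value 1) x 2^11 = 2048
  Digit '0' (value 0) x 2^10 = 0
  Digit '1' (value 1) x 2^9 = 512
  Digit '1' (value 1) x 2^8 = 256
  Digit '0' (value 0) x 2^7 = 0
  Digit '0' (value 0) x 2^6 = 0
  Digit '1' (value 1) x 2^5 = 32
  Digit '0' (value 0) x 2^4 = 0
  Digit '1' (value 1) x 2^3 = 8
  Digit '1' (value 1) x 2^2 = 4
  Digit '1' (value 1) x 2^1 = 2
  Digit '0' (value 0) x 2^0 = 0
Sum = 2862

2862


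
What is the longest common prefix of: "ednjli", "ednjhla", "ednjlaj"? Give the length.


Words: ednjli, ednjhla, ednjlaj
  Position 0: all 'e' => match
  Position 1: all 'd' => match
  Position 2: all 'n' => match
  Position 3: all 'j' => match
  Position 4: ('l', 'h', 'l') => mismatch, stop
LCP = "ednj" (length 4)

4


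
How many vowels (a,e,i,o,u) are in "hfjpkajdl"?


Input: hfjpkajdl
Checking each character:
  'h' at position 0: consonant
  'f' at position 1: consonant
  'j' at position 2: consonant
  'p' at position 3: consonant
  'k' at position 4: consonant
  'a' at position 5: vowel (running total: 1)
  'j' at position 6: consonant
  'd' at position 7: consonant
  'l' at position 8: consonant
Total vowels: 1

1


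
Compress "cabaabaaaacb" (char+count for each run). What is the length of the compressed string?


Input: cabaabaaaacb
Runs:
  'c' x 1 => "c1"
  'a' x 1 => "a1"
  'b' x 1 => "b1"
  'a' x 2 => "a2"
  'b' x 1 => "b1"
  'a' x 4 => "a4"
  'c' x 1 => "c1"
  'b' x 1 => "b1"
Compressed: "c1a1b1a2b1a4c1b1"
Compressed length: 16

16


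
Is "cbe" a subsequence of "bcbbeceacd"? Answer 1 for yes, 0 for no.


Check if "cbe" is a subsequence of "bcbbeceacd"
Greedy scan:
  Position 0 ('b'): no match needed
  Position 1 ('c'): matches sub[0] = 'c'
  Position 2 ('b'): matches sub[1] = 'b'
  Position 3 ('b'): no match needed
  Position 4 ('e'): matches sub[2] = 'e'
  Position 5 ('c'): no match needed
  Position 6 ('e'): no match needed
  Position 7 ('a'): no match needed
  Position 8 ('c'): no match needed
  Position 9 ('d'): no match needed
All 3 characters matched => is a subsequence

1


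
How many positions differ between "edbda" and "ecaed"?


Comparing "edbda" and "ecaed" position by position:
  Position 0: 'e' vs 'e' => same
  Position 1: 'd' vs 'c' => DIFFER
  Position 2: 'b' vs 'a' => DIFFER
  Position 3: 'd' vs 'e' => DIFFER
  Position 4: 'a' vs 'd' => DIFFER
Positions that differ: 4

4


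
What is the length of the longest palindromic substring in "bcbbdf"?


Input: "bcbbdf"
Checking substrings for palindromes:
  [0:3] "bcb" (len 3) => palindrome
  [2:4] "bb" (len 2) => palindrome
Longest palindromic substring: "bcb" with length 3

3


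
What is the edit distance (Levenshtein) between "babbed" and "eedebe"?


Computing edit distance: "babbed" -> "eedebe"
DP table:
           e    e    d    e    b    e
      0    1    2    3    4    5    6
  b   1    1    2    3    4    4    5
  a   2    2    2    3    4    5    5
  b   3    3    3    3    4    4    5
  b   4    4    4    4    4    4    5
  e   5    4    4    5    4    5    4
  d   6    5    5    4    5    5    5
Edit distance = dp[6][6] = 5

5


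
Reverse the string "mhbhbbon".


Input: mhbhbbon
Reading characters right to left:
  Position 7: 'n'
  Position 6: 'o'
  Position 5: 'b'
  Position 4: 'b'
  Position 3: 'h'
  Position 2: 'b'
  Position 1: 'h'
  Position 0: 'm'
Reversed: nobbhbhm

nobbhbhm


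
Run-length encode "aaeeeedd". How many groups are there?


Input: aaeeeedd
Scanning for consecutive runs:
  Group 1: 'a' x 2 (positions 0-1)
  Group 2: 'e' x 4 (positions 2-5)
  Group 3: 'd' x 2 (positions 6-7)
Total groups: 3

3


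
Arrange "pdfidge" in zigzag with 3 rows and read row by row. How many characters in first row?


Zigzag "pdfidge" into 3 rows:
Placing characters:
  'p' => row 0
  'd' => row 1
  'f' => row 2
  'i' => row 1
  'd' => row 0
  'g' => row 1
  'e' => row 2
Rows:
  Row 0: "pd"
  Row 1: "dig"
  Row 2: "fe"
First row length: 2

2


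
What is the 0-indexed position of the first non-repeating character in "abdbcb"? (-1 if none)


Input: abdbcb
Character frequencies:
  'a': 1
  'b': 3
  'c': 1
  'd': 1
Scanning left to right for freq == 1:
  Position 0 ('a'): unique! => answer = 0

0


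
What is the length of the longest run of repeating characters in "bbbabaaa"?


Input: "bbbabaaa"
Scanning for longest run:
  Position 1 ('b'): continues run of 'b', length=2
  Position 2 ('b'): continues run of 'b', length=3
  Position 3 ('a'): new char, reset run to 1
  Position 4 ('b'): new char, reset run to 1
  Position 5 ('a'): new char, reset run to 1
  Position 6 ('a'): continues run of 'a', length=2
  Position 7 ('a'): continues run of 'a', length=3
Longest run: 'b' with length 3

3


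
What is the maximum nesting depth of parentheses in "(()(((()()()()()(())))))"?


Input: "(()(((()()()()()(())))))"
Tracking depth:
  Position 0 '(': depth becomes 1
  Position 1 '(': depth becomes 2
  Position 2 ')': depth becomes 1
  Position 3 '(': depth becomes 2
  Position 4 '(': depth becomes 3
  Position 5 '(': depth becomes 4
  Position 6 '(': depth becomes 5
  Position 7 ')': depth becomes 4
  Position 8 '(': depth becomes 5
  Position 9 ')': depth becomes 4
  Position 10 '(': depth becomes 5
  Position 11 ')': depth becomes 4
  Position 12 '(': depth becomes 5
  Position 13 ')': depth becomes 4
  Position 14 '(': depth becomes 5
  Position 15 ')': depth becomes 4
  Position 16 '(': depth becomes 5
  Position 17 '(': depth becomes 6
  Position 18 ')': depth becomes 5
  Position 19 ')': depth becomes 4
  Position 20 ')': depth becomes 3
  Position 21 ')': depth becomes 2
  Position 22 ')': depth becomes 1
  Position 23 ')': depth becomes 0
Maximum depth reached: 6

6


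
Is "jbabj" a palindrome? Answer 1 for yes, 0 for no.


Input: jbabj
Reversed: jbabj
  Compare pos 0 ('j') with pos 4 ('j'): match
  Compare pos 1 ('b') with pos 3 ('b'): match
Result: palindrome

1


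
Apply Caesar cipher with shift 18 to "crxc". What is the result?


Caesar cipher: shift "crxc" by 18
  'c' (pos 2) + 18 = pos 20 = 'u'
  'r' (pos 17) + 18 = pos 9 = 'j'
  'x' (pos 23) + 18 = pos 15 = 'p'
  'c' (pos 2) + 18 = pos 20 = 'u'
Result: ujpu

ujpu


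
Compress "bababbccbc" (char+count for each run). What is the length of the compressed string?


Input: bababbccbc
Runs:
  'b' x 1 => "b1"
  'a' x 1 => "a1"
  'b' x 1 => "b1"
  'a' x 1 => "a1"
  'b' x 2 => "b2"
  'c' x 2 => "c2"
  'b' x 1 => "b1"
  'c' x 1 => "c1"
Compressed: "b1a1b1a1b2c2b1c1"
Compressed length: 16

16


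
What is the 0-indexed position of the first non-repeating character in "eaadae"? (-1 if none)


Input: eaadae
Character frequencies:
  'a': 3
  'd': 1
  'e': 2
Scanning left to right for freq == 1:
  Position 0 ('e'): freq=2, skip
  Position 1 ('a'): freq=3, skip
  Position 2 ('a'): freq=3, skip
  Position 3 ('d'): unique! => answer = 3

3


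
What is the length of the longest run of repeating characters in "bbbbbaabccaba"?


Input: "bbbbbaabccaba"
Scanning for longest run:
  Position 1 ('b'): continues run of 'b', length=2
  Position 2 ('b'): continues run of 'b', length=3
  Position 3 ('b'): continues run of 'b', length=4
  Position 4 ('b'): continues run of 'b', length=5
  Position 5 ('a'): new char, reset run to 1
  Position 6 ('a'): continues run of 'a', length=2
  Position 7 ('b'): new char, reset run to 1
  Position 8 ('c'): new char, reset run to 1
  Position 9 ('c'): continues run of 'c', length=2
  Position 10 ('a'): new char, reset run to 1
  Position 11 ('b'): new char, reset run to 1
  Position 12 ('a'): new char, reset run to 1
Longest run: 'b' with length 5

5


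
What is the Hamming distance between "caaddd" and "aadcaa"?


Comparing "caaddd" and "aadcaa" position by position:
  Position 0: 'c' vs 'a' => differ
  Position 1: 'a' vs 'a' => same
  Position 2: 'a' vs 'd' => differ
  Position 3: 'd' vs 'c' => differ
  Position 4: 'd' vs 'a' => differ
  Position 5: 'd' vs 'a' => differ
Total differences (Hamming distance): 5

5


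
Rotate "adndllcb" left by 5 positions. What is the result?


Input: "adndllcb", rotate left by 5
First 5 characters: "adndl"
Remaining characters: "lcb"
Concatenate remaining + first: "lcb" + "adndl" = "lcbadndl"

lcbadndl


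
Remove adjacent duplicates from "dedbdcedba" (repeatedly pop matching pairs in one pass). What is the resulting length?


Input: dedbdcedba
Stack-based adjacent duplicate removal:
  Read 'd': push. Stack: d
  Read 'e': push. Stack: de
  Read 'd': push. Stack: ded
  Read 'b': push. Stack: dedb
  Read 'd': push. Stack: dedbd
  Read 'c': push. Stack: dedbdc
  Read 'e': push. Stack: dedbdce
  Read 'd': push. Stack: dedbdced
  Read 'b': push. Stack: dedbdcedb
  Read 'a': push. Stack: dedbdcedba
Final stack: "dedbdcedba" (length 10)

10


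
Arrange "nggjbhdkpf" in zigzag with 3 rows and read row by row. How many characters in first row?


Zigzag "nggjbhdkpf" into 3 rows:
Placing characters:
  'n' => row 0
  'g' => row 1
  'g' => row 2
  'j' => row 1
  'b' => row 0
  'h' => row 1
  'd' => row 2
  'k' => row 1
  'p' => row 0
  'f' => row 1
Rows:
  Row 0: "nbp"
  Row 1: "gjhkf"
  Row 2: "gd"
First row length: 3

3


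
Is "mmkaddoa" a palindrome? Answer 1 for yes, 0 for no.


Input: mmkaddoa
Reversed: aoddakmm
  Compare pos 0 ('m') with pos 7 ('a'): MISMATCH
  Compare pos 1 ('m') with pos 6 ('o'): MISMATCH
  Compare pos 2 ('k') with pos 5 ('d'): MISMATCH
  Compare pos 3 ('a') with pos 4 ('d'): MISMATCH
Result: not a palindrome

0


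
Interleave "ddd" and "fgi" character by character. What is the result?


Interleaving "ddd" and "fgi":
  Position 0: 'd' from first, 'f' from second => "df"
  Position 1: 'd' from first, 'g' from second => "dg"
  Position 2: 'd' from first, 'i' from second => "di"
Result: dfdgdi

dfdgdi


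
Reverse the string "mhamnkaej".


Input: mhamnkaej
Reading characters right to left:
  Position 8: 'j'
  Position 7: 'e'
  Position 6: 'a'
  Position 5: 'k'
  Position 4: 'n'
  Position 3: 'm'
  Position 2: 'a'
  Position 1: 'h'
  Position 0: 'm'
Reversed: jeaknmahm

jeaknmahm


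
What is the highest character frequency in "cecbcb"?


Input: cecbcb
Character counts:
  'b': 2
  'c': 3
  'e': 1
Maximum frequency: 3

3


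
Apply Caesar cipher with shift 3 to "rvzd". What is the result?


Caesar cipher: shift "rvzd" by 3
  'r' (pos 17) + 3 = pos 20 = 'u'
  'v' (pos 21) + 3 = pos 24 = 'y'
  'z' (pos 25) + 3 = pos 2 = 'c'
  'd' (pos 3) + 3 = pos 6 = 'g'
Result: uycg

uycg


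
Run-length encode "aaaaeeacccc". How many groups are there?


Input: aaaaeeacccc
Scanning for consecutive runs:
  Group 1: 'a' x 4 (positions 0-3)
  Group 2: 'e' x 2 (positions 4-5)
  Group 3: 'a' x 1 (positions 6-6)
  Group 4: 'c' x 4 (positions 7-10)
Total groups: 4

4


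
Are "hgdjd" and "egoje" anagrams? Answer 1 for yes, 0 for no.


Strings: "hgdjd", "egoje"
Sorted first:  ddghj
Sorted second: eegjo
Differ at position 0: 'd' vs 'e' => not anagrams

0


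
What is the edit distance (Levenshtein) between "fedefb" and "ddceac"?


Computing edit distance: "fedefb" -> "ddceac"
DP table:
           d    d    c    e    a    c
      0    1    2    3    4    5    6
  f   1    1    2    3    4    5    6
  e   2    2    2    3    3    4    5
  d   3    2    2    3    4    4    5
  e   4    3    3    3    3    4    5
  f   5    4    4    4    4    4    5
  b   6    5    5    5    5    5    5
Edit distance = dp[6][6] = 5

5


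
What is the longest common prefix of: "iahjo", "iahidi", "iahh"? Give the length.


Words: iahjo, iahidi, iahh
  Position 0: all 'i' => match
  Position 1: all 'a' => match
  Position 2: all 'h' => match
  Position 3: ('j', 'i', 'h') => mismatch, stop
LCP = "iah" (length 3)

3


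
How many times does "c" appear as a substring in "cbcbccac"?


Searching for "c" in "cbcbccac"
Scanning each position:
  Position 0: "c" => MATCH
  Position 1: "b" => no
  Position 2: "c" => MATCH
  Position 3: "b" => no
  Position 4: "c" => MATCH
  Position 5: "c" => MATCH
  Position 6: "a" => no
  Position 7: "c" => MATCH
Total occurrences: 5

5


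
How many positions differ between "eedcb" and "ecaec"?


Comparing "eedcb" and "ecaec" position by position:
  Position 0: 'e' vs 'e' => same
  Position 1: 'e' vs 'c' => DIFFER
  Position 2: 'd' vs 'a' => DIFFER
  Position 3: 'c' vs 'e' => DIFFER
  Position 4: 'b' vs 'c' => DIFFER
Positions that differ: 4

4


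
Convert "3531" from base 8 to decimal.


Input: "3531" in base 8
Positional expansion:
  Digit '3' (value 3) x 8^3 = 1536
  Digit '5' (value 5) x 8^2 = 320
  Digit '3' (value 3) x 8^1 = 24
  Digit '1' (value 1) x 8^0 = 1
Sum = 1881

1881


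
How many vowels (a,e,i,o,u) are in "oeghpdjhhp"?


Input: oeghpdjhhp
Checking each character:
  'o' at position 0: vowel (running total: 1)
  'e' at position 1: vowel (running total: 2)
  'g' at position 2: consonant
  'h' at position 3: consonant
  'p' at position 4: consonant
  'd' at position 5: consonant
  'j' at position 6: consonant
  'h' at position 7: consonant
  'h' at position 8: consonant
  'p' at position 9: consonant
Total vowels: 2

2


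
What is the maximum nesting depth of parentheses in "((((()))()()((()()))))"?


Input: "((((()))()()((()()))))"
Tracking depth:
  Position 0 '(': depth becomes 1
  Position 1 '(': depth becomes 2
  Position 2 '(': depth becomes 3
  Position 3 '(': depth becomes 4
  Position 4 '(': depth becomes 5
  Position 5 ')': depth becomes 4
  Position 6 ')': depth becomes 3
  Position 7 ')': depth becomes 2
  Position 8 '(': depth becomes 3
  Position 9 ')': depth becomes 2
  Position 10 '(': depth becomes 3
  Position 11 ')': depth becomes 2
  Position 12 '(': depth becomes 3
  Position 13 '(': depth becomes 4
  Position 14 '(': depth becomes 5
  Position 15 ')': depth becomes 4
  Position 16 '(': depth becomes 5
  Position 17 ')': depth becomes 4
  Position 18 ')': depth becomes 3
  Position 19 ')': depth becomes 2
  Position 20 ')': depth becomes 1
  Position 21 ')': depth becomes 0
Maximum depth reached: 5

5


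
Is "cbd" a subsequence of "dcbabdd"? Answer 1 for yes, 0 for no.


Check if "cbd" is a subsequence of "dcbabdd"
Greedy scan:
  Position 0 ('d'): no match needed
  Position 1 ('c'): matches sub[0] = 'c'
  Position 2 ('b'): matches sub[1] = 'b'
  Position 3 ('a'): no match needed
  Position 4 ('b'): no match needed
  Position 5 ('d'): matches sub[2] = 'd'
  Position 6 ('d'): no match needed
All 3 characters matched => is a subsequence

1


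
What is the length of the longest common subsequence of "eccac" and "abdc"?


LCS of "eccac" and "abdc"
DP table:
           a    b    d    c
      0    0    0    0    0
  e   0    0    0    0    0
  c   0    0    0    0    1
  c   0    0    0    0    1
  a   0    1    1    1    1
  c   0    1    1    1    2
LCS length = dp[5][4] = 2

2


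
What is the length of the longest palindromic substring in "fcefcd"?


Input: "fcefcd"
Checking substrings for palindromes:
  No multi-char palindromic substrings found
Longest palindromic substring: "f" with length 1

1


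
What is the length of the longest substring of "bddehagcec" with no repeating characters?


Input: "bddehagcec"
Sliding window (track last position of each char):
  Position 0 ('b'): window [0,0] length 1 -- new best
  Position 1 ('d'): window [0,1] length 2 -- new best
  Position 2 ('d'): repeat (last at 1), move window start to 2
  Position 2 ('d'): window [2,2] length 1
  Position 3 ('e'): window [2,3] length 2
  Position 4 ('h'): window [2,4] length 3 -- new best
  Position 5 ('a'): window [2,5] length 4 -- new best
  Position 6 ('g'): window [2,6] length 5 -- new best
  Position 7 ('c'): window [2,7] length 6 -- new best
  Position 8 ('e'): repeat (last at 3), move window start to 4
  Position 8 ('e'): window [4,8] length 5
  Position 9 ('c'): repeat (last at 7), move window start to 8
  Position 9 ('c'): window [8,9] length 2
Longest substring with no repeats: "dehagc" with length 6

6


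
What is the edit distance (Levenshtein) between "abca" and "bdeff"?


Computing edit distance: "abca" -> "bdeff"
DP table:
           b    d    e    f    f
      0    1    2    3    4    5
  a   1    1    2    3    4    5
  b   2    1    2    3    4    5
  c   3    2    2    3    4    5
  a   4    3    3    3    4    5
Edit distance = dp[4][5] = 5

5


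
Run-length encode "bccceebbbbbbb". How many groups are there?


Input: bccceebbbbbbb
Scanning for consecutive runs:
  Group 1: 'b' x 1 (positions 0-0)
  Group 2: 'c' x 3 (positions 1-3)
  Group 3: 'e' x 2 (positions 4-5)
  Group 4: 'b' x 7 (positions 6-12)
Total groups: 4

4


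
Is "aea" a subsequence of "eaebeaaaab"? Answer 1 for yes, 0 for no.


Check if "aea" is a subsequence of "eaebeaaaab"
Greedy scan:
  Position 0 ('e'): no match needed
  Position 1 ('a'): matches sub[0] = 'a'
  Position 2 ('e'): matches sub[1] = 'e'
  Position 3 ('b'): no match needed
  Position 4 ('e'): no match needed
  Position 5 ('a'): matches sub[2] = 'a'
  Position 6 ('a'): no match needed
  Position 7 ('a'): no match needed
  Position 8 ('a'): no match needed
  Position 9 ('b'): no match needed
All 3 characters matched => is a subsequence

1


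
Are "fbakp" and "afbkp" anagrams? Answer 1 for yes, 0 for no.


Strings: "fbakp", "afbkp"
Sorted first:  abfkp
Sorted second: abfkp
Sorted forms match => anagrams

1


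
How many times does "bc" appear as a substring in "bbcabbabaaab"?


Searching for "bc" in "bbcabbabaaab"
Scanning each position:
  Position 0: "bb" => no
  Position 1: "bc" => MATCH
  Position 2: "ca" => no
  Position 3: "ab" => no
  Position 4: "bb" => no
  Position 5: "ba" => no
  Position 6: "ab" => no
  Position 7: "ba" => no
  Position 8: "aa" => no
  Position 9: "aa" => no
  Position 10: "ab" => no
Total occurrences: 1

1


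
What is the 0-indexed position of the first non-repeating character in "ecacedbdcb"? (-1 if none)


Input: ecacedbdcb
Character frequencies:
  'a': 1
  'b': 2
  'c': 3
  'd': 2
  'e': 2
Scanning left to right for freq == 1:
  Position 0 ('e'): freq=2, skip
  Position 1 ('c'): freq=3, skip
  Position 2 ('a'): unique! => answer = 2

2


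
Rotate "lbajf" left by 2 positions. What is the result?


Input: "lbajf", rotate left by 2
First 2 characters: "lb"
Remaining characters: "ajf"
Concatenate remaining + first: "ajf" + "lb" = "ajflb"

ajflb


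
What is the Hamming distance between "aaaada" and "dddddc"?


Comparing "aaaada" and "dddddc" position by position:
  Position 0: 'a' vs 'd' => differ
  Position 1: 'a' vs 'd' => differ
  Position 2: 'a' vs 'd' => differ
  Position 3: 'a' vs 'd' => differ
  Position 4: 'd' vs 'd' => same
  Position 5: 'a' vs 'c' => differ
Total differences (Hamming distance): 5

5


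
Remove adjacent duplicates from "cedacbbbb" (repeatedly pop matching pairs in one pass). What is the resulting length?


Input: cedacbbbb
Stack-based adjacent duplicate removal:
  Read 'c': push. Stack: c
  Read 'e': push. Stack: ce
  Read 'd': push. Stack: ced
  Read 'a': push. Stack: ceda
  Read 'c': push. Stack: cedac
  Read 'b': push. Stack: cedacb
  Read 'b': matches stack top 'b' => pop. Stack: cedac
  Read 'b': push. Stack: cedacb
  Read 'b': matches stack top 'b' => pop. Stack: cedac
Final stack: "cedac" (length 5)

5


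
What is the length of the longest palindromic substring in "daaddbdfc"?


Input: "daaddbdfc"
Checking substrings for palindromes:
  [0:4] "daad" (len 4) => palindrome
  [4:7] "dbd" (len 3) => palindrome
  [1:3] "aa" (len 2) => palindrome
  [3:5] "dd" (len 2) => palindrome
Longest palindromic substring: "daad" with length 4

4


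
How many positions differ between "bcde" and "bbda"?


Comparing "bcde" and "bbda" position by position:
  Position 0: 'b' vs 'b' => same
  Position 1: 'c' vs 'b' => DIFFER
  Position 2: 'd' vs 'd' => same
  Position 3: 'e' vs 'a' => DIFFER
Positions that differ: 2

2


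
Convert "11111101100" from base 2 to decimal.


Input: "11111101100" in base 2
Positional expansion:
  Digit '1' (value 1) x 2^10 = 1024
  Digit '1' (value 1) x 2^9 = 512
  Digit '1' (value 1) x 2^8 = 256
  Digit '1' (value 1) x 2^7 = 128
  Digit '1' (value 1) x 2^6 = 64
  Digit '1' (value 1) x 2^5 = 32
  Digit '0' (value 0) x 2^4 = 0
  Digit '1' (value 1) x 2^3 = 8
  Digit '1' (value 1) x 2^2 = 4
  Digit '0' (value 0) x 2^1 = 0
  Digit '0' (value 0) x 2^0 = 0
Sum = 2028

2028


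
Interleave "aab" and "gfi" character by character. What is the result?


Interleaving "aab" and "gfi":
  Position 0: 'a' from first, 'g' from second => "ag"
  Position 1: 'a' from first, 'f' from second => "af"
  Position 2: 'b' from first, 'i' from second => "bi"
Result: agafbi

agafbi


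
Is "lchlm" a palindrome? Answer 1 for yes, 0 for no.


Input: lchlm
Reversed: mlhcl
  Compare pos 0 ('l') with pos 4 ('m'): MISMATCH
  Compare pos 1 ('c') with pos 3 ('l'): MISMATCH
Result: not a palindrome

0


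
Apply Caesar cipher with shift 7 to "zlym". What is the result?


Caesar cipher: shift "zlym" by 7
  'z' (pos 25) + 7 = pos 6 = 'g'
  'l' (pos 11) + 7 = pos 18 = 's'
  'y' (pos 24) + 7 = pos 5 = 'f'
  'm' (pos 12) + 7 = pos 19 = 't'
Result: gsft

gsft


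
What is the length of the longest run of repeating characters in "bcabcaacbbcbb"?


Input: "bcabcaacbbcbb"
Scanning for longest run:
  Position 1 ('c'): new char, reset run to 1
  Position 2 ('a'): new char, reset run to 1
  Position 3 ('b'): new char, reset run to 1
  Position 4 ('c'): new char, reset run to 1
  Position 5 ('a'): new char, reset run to 1
  Position 6 ('a'): continues run of 'a', length=2
  Position 7 ('c'): new char, reset run to 1
  Position 8 ('b'): new char, reset run to 1
  Position 9 ('b'): continues run of 'b', length=2
  Position 10 ('c'): new char, reset run to 1
  Position 11 ('b'): new char, reset run to 1
  Position 12 ('b'): continues run of 'b', length=2
Longest run: 'a' with length 2

2


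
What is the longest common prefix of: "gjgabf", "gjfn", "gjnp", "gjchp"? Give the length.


Words: gjgabf, gjfn, gjnp, gjchp
  Position 0: all 'g' => match
  Position 1: all 'j' => match
  Position 2: ('g', 'f', 'n', 'c') => mismatch, stop
LCP = "gj" (length 2)

2


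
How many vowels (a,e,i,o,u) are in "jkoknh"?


Input: jkoknh
Checking each character:
  'j' at position 0: consonant
  'k' at position 1: consonant
  'o' at position 2: vowel (running total: 1)
  'k' at position 3: consonant
  'n' at position 4: consonant
  'h' at position 5: consonant
Total vowels: 1

1


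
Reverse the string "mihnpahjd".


Input: mihnpahjd
Reading characters right to left:
  Position 8: 'd'
  Position 7: 'j'
  Position 6: 'h'
  Position 5: 'a'
  Position 4: 'p'
  Position 3: 'n'
  Position 2: 'h'
  Position 1: 'i'
  Position 0: 'm'
Reversed: djhapnhim

djhapnhim


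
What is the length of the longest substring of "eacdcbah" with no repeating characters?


Input: "eacdcbah"
Sliding window (track last position of each char):
  Position 0 ('e'): window [0,0] length 1 -- new best
  Position 1 ('a'): window [0,1] length 2 -- new best
  Position 2 ('c'): window [0,2] length 3 -- new best
  Position 3 ('d'): window [0,3] length 4 -- new best
  Position 4 ('c'): repeat (last at 2), move window start to 3
  Position 4 ('c'): window [3,4] length 2
  Position 5 ('b'): window [3,5] length 3
  Position 6 ('a'): window [3,6] length 4
  Position 7 ('h'): window [3,7] length 5 -- new best
Longest substring with no repeats: "dcbah" with length 5

5


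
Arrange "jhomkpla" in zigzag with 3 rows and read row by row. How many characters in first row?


Zigzag "jhomkpla" into 3 rows:
Placing characters:
  'j' => row 0
  'h' => row 1
  'o' => row 2
  'm' => row 1
  'k' => row 0
  'p' => row 1
  'l' => row 2
  'a' => row 1
Rows:
  Row 0: "jk"
  Row 1: "hmpa"
  Row 2: "ol"
First row length: 2

2


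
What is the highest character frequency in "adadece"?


Input: adadece
Character counts:
  'a': 2
  'c': 1
  'd': 2
  'e': 2
Maximum frequency: 2

2


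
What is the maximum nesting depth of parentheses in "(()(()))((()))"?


Input: "(()(()))((()))"
Tracking depth:
  Position 0 '(': depth becomes 1
  Position 1 '(': depth becomes 2
  Position 2 ')': depth becomes 1
  Position 3 '(': depth becomes 2
  Position 4 '(': depth becomes 3
  Position 5 ')': depth becomes 2
  Position 6 ')': depth becomes 1
  Position 7 ')': depth becomes 0
  Position 8 '(': depth becomes 1
  Position 9 '(': depth becomes 2
  Position 10 '(': depth becomes 3
  Position 11 ')': depth becomes 2
  Position 12 ')': depth becomes 1
  Position 13 ')': depth becomes 0
Maximum depth reached: 3

3


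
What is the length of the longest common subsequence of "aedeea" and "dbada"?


LCS of "aedeea" and "dbada"
DP table:
           d    b    a    d    a
      0    0    0    0    0    0
  a   0    0    0    1    1    1
  e   0    0    0    1    1    1
  d   0    1    1    1    2    2
  e   0    1    1    1    2    2
  e   0    1    1    1    2    2
  a   0    1    1    2    2    3
LCS length = dp[6][5] = 3

3


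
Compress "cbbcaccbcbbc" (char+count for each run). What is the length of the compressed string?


Input: cbbcaccbcbbc
Runs:
  'c' x 1 => "c1"
  'b' x 2 => "b2"
  'c' x 1 => "c1"
  'a' x 1 => "a1"
  'c' x 2 => "c2"
  'b' x 1 => "b1"
  'c' x 1 => "c1"
  'b' x 2 => "b2"
  'c' x 1 => "c1"
Compressed: "c1b2c1a1c2b1c1b2c1"
Compressed length: 18

18


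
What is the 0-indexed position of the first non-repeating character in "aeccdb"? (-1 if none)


Input: aeccdb
Character frequencies:
  'a': 1
  'b': 1
  'c': 2
  'd': 1
  'e': 1
Scanning left to right for freq == 1:
  Position 0 ('a'): unique! => answer = 0

0


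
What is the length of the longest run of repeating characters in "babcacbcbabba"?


Input: "babcacbcbabba"
Scanning for longest run:
  Position 1 ('a'): new char, reset run to 1
  Position 2 ('b'): new char, reset run to 1
  Position 3 ('c'): new char, reset run to 1
  Position 4 ('a'): new char, reset run to 1
  Position 5 ('c'): new char, reset run to 1
  Position 6 ('b'): new char, reset run to 1
  Position 7 ('c'): new char, reset run to 1
  Position 8 ('b'): new char, reset run to 1
  Position 9 ('a'): new char, reset run to 1
  Position 10 ('b'): new char, reset run to 1
  Position 11 ('b'): continues run of 'b', length=2
  Position 12 ('a'): new char, reset run to 1
Longest run: 'b' with length 2

2


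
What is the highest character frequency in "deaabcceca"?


Input: deaabcceca
Character counts:
  'a': 3
  'b': 1
  'c': 3
  'd': 1
  'e': 2
Maximum frequency: 3

3


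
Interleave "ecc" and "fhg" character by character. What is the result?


Interleaving "ecc" and "fhg":
  Position 0: 'e' from first, 'f' from second => "ef"
  Position 1: 'c' from first, 'h' from second => "ch"
  Position 2: 'c' from first, 'g' from second => "cg"
Result: efchcg

efchcg


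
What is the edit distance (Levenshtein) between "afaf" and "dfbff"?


Computing edit distance: "afaf" -> "dfbff"
DP table:
           d    f    b    f    f
      0    1    2    3    4    5
  a   1    1    2    3    4    5
  f   2    2    1    2    3    4
  a   3    3    2    2    3    4
  f   4    4    3    3    2    3
Edit distance = dp[4][5] = 3

3


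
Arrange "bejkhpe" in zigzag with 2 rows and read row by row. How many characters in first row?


Zigzag "bejkhpe" into 2 rows:
Placing characters:
  'b' => row 0
  'e' => row 1
  'j' => row 0
  'k' => row 1
  'h' => row 0
  'p' => row 1
  'e' => row 0
Rows:
  Row 0: "bjhe"
  Row 1: "ekp"
First row length: 4

4


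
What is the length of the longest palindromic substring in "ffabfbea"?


Input: "ffabfbea"
Checking substrings for palindromes:
  [3:6] "bfb" (len 3) => palindrome
  [0:2] "ff" (len 2) => palindrome
Longest palindromic substring: "bfb" with length 3

3


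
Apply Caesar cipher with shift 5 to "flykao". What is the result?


Caesar cipher: shift "flykao" by 5
  'f' (pos 5) + 5 = pos 10 = 'k'
  'l' (pos 11) + 5 = pos 16 = 'q'
  'y' (pos 24) + 5 = pos 3 = 'd'
  'k' (pos 10) + 5 = pos 15 = 'p'
  'a' (pos 0) + 5 = pos 5 = 'f'
  'o' (pos 14) + 5 = pos 19 = 't'
Result: kqdpft

kqdpft


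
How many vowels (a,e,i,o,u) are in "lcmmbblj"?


Input: lcmmbblj
Checking each character:
  'l' at position 0: consonant
  'c' at position 1: consonant
  'm' at position 2: consonant
  'm' at position 3: consonant
  'b' at position 4: consonant
  'b' at position 5: consonant
  'l' at position 6: consonant
  'j' at position 7: consonant
Total vowels: 0

0


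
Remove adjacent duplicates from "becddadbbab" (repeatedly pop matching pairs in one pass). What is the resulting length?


Input: becddadbbab
Stack-based adjacent duplicate removal:
  Read 'b': push. Stack: b
  Read 'e': push. Stack: be
  Read 'c': push. Stack: bec
  Read 'd': push. Stack: becd
  Read 'd': matches stack top 'd' => pop. Stack: bec
  Read 'a': push. Stack: beca
  Read 'd': push. Stack: becad
  Read 'b': push. Stack: becadb
  Read 'b': matches stack top 'b' => pop. Stack: becad
  Read 'a': push. Stack: becada
  Read 'b': push. Stack: becadab
Final stack: "becadab" (length 7)

7


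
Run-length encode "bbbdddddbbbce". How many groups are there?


Input: bbbdddddbbbce
Scanning for consecutive runs:
  Group 1: 'b' x 3 (positions 0-2)
  Group 2: 'd' x 5 (positions 3-7)
  Group 3: 'b' x 3 (positions 8-10)
  Group 4: 'c' x 1 (positions 11-11)
  Group 5: 'e' x 1 (positions 12-12)
Total groups: 5

5


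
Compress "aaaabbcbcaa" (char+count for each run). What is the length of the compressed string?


Input: aaaabbcbcaa
Runs:
  'a' x 4 => "a4"
  'b' x 2 => "b2"
  'c' x 1 => "c1"
  'b' x 1 => "b1"
  'c' x 1 => "c1"
  'a' x 2 => "a2"
Compressed: "a4b2c1b1c1a2"
Compressed length: 12

12


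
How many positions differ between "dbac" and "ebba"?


Comparing "dbac" and "ebba" position by position:
  Position 0: 'd' vs 'e' => DIFFER
  Position 1: 'b' vs 'b' => same
  Position 2: 'a' vs 'b' => DIFFER
  Position 3: 'c' vs 'a' => DIFFER
Positions that differ: 3

3


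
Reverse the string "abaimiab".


Input: abaimiab
Reading characters right to left:
  Position 7: 'b'
  Position 6: 'a'
  Position 5: 'i'
  Position 4: 'm'
  Position 3: 'i'
  Position 2: 'a'
  Position 1: 'b'
  Position 0: 'a'
Reversed: baimiaba

baimiaba


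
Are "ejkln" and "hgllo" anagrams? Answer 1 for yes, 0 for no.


Strings: "ejkln", "hgllo"
Sorted first:  ejkln
Sorted second: ghllo
Differ at position 0: 'e' vs 'g' => not anagrams

0


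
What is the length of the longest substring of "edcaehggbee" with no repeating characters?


Input: "edcaehggbee"
Sliding window (track last position of each char):
  Position 0 ('e'): window [0,0] length 1 -- new best
  Position 1 ('d'): window [0,1] length 2 -- new best
  Position 2 ('c'): window [0,2] length 3 -- new best
  Position 3 ('a'): window [0,3] length 4 -- new best
  Position 4 ('e'): repeat (last at 0), move window start to 1
  Position 4 ('e'): window [1,4] length 4
  Position 5 ('h'): window [1,5] length 5 -- new best
  Position 6 ('g'): window [1,6] length 6 -- new best
  Position 7 ('g'): repeat (last at 6), move window start to 7
  Position 7 ('g'): window [7,7] length 1
  Position 8 ('b'): window [7,8] length 2
  Position 9 ('e'): window [7,9] length 3
  Position 10 ('e'): repeat (last at 9), move window start to 10
  Position 10 ('e'): window [10,10] length 1
Longest substring with no repeats: "dcaehg" with length 6

6


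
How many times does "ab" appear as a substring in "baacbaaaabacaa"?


Searching for "ab" in "baacbaaaabacaa"
Scanning each position:
  Position 0: "ba" => no
  Position 1: "aa" => no
  Position 2: "ac" => no
  Position 3: "cb" => no
  Position 4: "ba" => no
  Position 5: "aa" => no
  Position 6: "aa" => no
  Position 7: "aa" => no
  Position 8: "ab" => MATCH
  Position 9: "ba" => no
  Position 10: "ac" => no
  Position 11: "ca" => no
  Position 12: "aa" => no
Total occurrences: 1

1


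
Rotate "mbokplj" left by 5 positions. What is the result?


Input: "mbokplj", rotate left by 5
First 5 characters: "mbokp"
Remaining characters: "lj"
Concatenate remaining + first: "lj" + "mbokp" = "ljmbokp"

ljmbokp


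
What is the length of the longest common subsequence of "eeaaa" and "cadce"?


LCS of "eeaaa" and "cadce"
DP table:
           c    a    d    c    e
      0    0    0    0    0    0
  e   0    0    0    0    0    1
  e   0    0    0    0    0    1
  a   0    0    1    1    1    1
  a   0    0    1    1    1    1
  a   0    0    1    1    1    1
LCS length = dp[5][5] = 1

1


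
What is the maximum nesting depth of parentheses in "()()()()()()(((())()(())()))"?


Input: "()()()()()()(((())()(())()))"
Tracking depth:
  Position 0 '(': depth becomes 1
  Position 1 ')': depth becomes 0
  Position 2 '(': depth becomes 1
  Position 3 ')': depth becomes 0
  Position 4 '(': depth becomes 1
  Position 5 ')': depth becomes 0
  Position 6 '(': depth becomes 1
  Position 7 ')': depth becomes 0
  Position 8 '(': depth becomes 1
  Position 9 ')': depth becomes 0
  Position 10 '(': depth becomes 1
  Position 11 ')': depth becomes 0
  Position 12 '(': depth becomes 1
  Position 13 '(': depth becomes 2
  Position 14 '(': depth becomes 3
  Position 15 '(': depth becomes 4
  Position 16 ')': depth becomes 3
  Position 17 ')': depth becomes 2
  Position 18 '(': depth becomes 3
  Position 19 ')': depth becomes 2
  Position 20 '(': depth becomes 3
  Position 21 '(': depth becomes 4
  Position 22 ')': depth becomes 3
  Position 23 ')': depth becomes 2
  Position 24 '(': depth becomes 3
  Position 25 ')': depth becomes 2
  Position 26 ')': depth becomes 1
  Position 27 ')': depth becomes 0
Maximum depth reached: 4

4


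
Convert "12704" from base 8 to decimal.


Input: "12704" in base 8
Positional expansion:
  Digit '1' (value 1) x 8^4 = 4096
  Digit '2' (value 2) x 8^3 = 1024
  Digit '7' (value 7) x 8^2 = 448
  Digit '0' (value 0) x 8^1 = 0
  Digit '4' (value 4) x 8^0 = 4
Sum = 5572

5572


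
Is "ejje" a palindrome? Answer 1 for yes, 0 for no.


Input: ejje
Reversed: ejje
  Compare pos 0 ('e') with pos 3 ('e'): match
  Compare pos 1 ('j') with pos 2 ('j'): match
Result: palindrome

1


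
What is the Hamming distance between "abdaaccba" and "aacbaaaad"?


Comparing "abdaaccba" and "aacbaaaad" position by position:
  Position 0: 'a' vs 'a' => same
  Position 1: 'b' vs 'a' => differ
  Position 2: 'd' vs 'c' => differ
  Position 3: 'a' vs 'b' => differ
  Position 4: 'a' vs 'a' => same
  Position 5: 'c' vs 'a' => differ
  Position 6: 'c' vs 'a' => differ
  Position 7: 'b' vs 'a' => differ
  Position 8: 'a' vs 'd' => differ
Total differences (Hamming distance): 7

7


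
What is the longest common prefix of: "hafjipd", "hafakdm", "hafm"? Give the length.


Words: hafjipd, hafakdm, hafm
  Position 0: all 'h' => match
  Position 1: all 'a' => match
  Position 2: all 'f' => match
  Position 3: ('j', 'a', 'm') => mismatch, stop
LCP = "haf" (length 3)

3


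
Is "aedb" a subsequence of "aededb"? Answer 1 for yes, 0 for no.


Check if "aedb" is a subsequence of "aededb"
Greedy scan:
  Position 0 ('a'): matches sub[0] = 'a'
  Position 1 ('e'): matches sub[1] = 'e'
  Position 2 ('d'): matches sub[2] = 'd'
  Position 3 ('e'): no match needed
  Position 4 ('d'): no match needed
  Position 5 ('b'): matches sub[3] = 'b'
All 4 characters matched => is a subsequence

1
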